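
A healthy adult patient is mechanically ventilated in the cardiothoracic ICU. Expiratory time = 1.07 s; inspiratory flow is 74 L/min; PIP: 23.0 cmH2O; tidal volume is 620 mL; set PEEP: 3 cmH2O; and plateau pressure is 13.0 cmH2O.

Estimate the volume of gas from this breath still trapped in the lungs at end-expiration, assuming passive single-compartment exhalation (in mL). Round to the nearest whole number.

Flow: 74 L/min ÷ 60 = 1.2333 L/s.
R = (PIP − Pplat)/V̇ = (23.0 − 13.0) / 1.2333 = 10.0/1.2333 = 8.108 cmH2O·s/L.
C = Vt/(Pplat − PEEP) = 620.0 / (13.0 − 3) = 620.0/10.0 = 62.0 mL/cmH2O.
τ = R × C = 8.108 × 0.062 L/cmH2O = 0.5027 s.
Fraction remaining = e^(−Te/τ) = e^(−1.07/0.5027) = 0.119.
Trapped volume = 620.0 × 0.119 = 73.78 mL.

74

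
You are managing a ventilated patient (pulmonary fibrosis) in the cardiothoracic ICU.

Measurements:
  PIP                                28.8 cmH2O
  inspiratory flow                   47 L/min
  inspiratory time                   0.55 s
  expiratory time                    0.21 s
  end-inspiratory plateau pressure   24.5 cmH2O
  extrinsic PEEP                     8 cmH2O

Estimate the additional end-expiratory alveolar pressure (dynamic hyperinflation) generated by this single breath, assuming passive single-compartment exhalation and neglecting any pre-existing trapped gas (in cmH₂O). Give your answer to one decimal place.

Flow: 47 L/min ÷ 60 = 0.7833 L/s.
Vt = flow × Ti = 0.7833 L/s × 0.55 s × 1000 mL/L = 430.82 mL.
R = (PIP − Pplat)/V̇ = (28.8 − 24.5) / 0.7833 = 4.3/0.7833 = 5.49 cmH2O·s/L.
C = Vt/(Pplat − PEEP) = 430.82 / (24.5 − 8) = 430.82/16.5 = 26.11 mL/cmH2O.
τ = R × C = 5.49 × 0.02611 L/cmH2O = 0.1433 s.
Fraction remaining = e^(−Te/τ) = e^(−0.21/0.1433) = 0.231; trapped volume = 430.82 × 0.231 = 99.519 mL.
Additional alveolar pressure from trapping ≈ V_trapped / C = 99.519 / 26.11 = 3.812 cmH2O.

3.8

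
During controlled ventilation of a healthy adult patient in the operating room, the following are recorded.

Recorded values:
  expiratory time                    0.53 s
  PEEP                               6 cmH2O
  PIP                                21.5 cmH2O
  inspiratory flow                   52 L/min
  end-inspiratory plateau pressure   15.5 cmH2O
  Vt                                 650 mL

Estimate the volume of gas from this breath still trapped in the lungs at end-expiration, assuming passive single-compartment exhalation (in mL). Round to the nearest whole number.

Flow: 52 L/min ÷ 60 = 0.8667 L/s.
R = (PIP − Pplat)/V̇ = (21.5 − 15.5) / 0.8667 = 6.0/0.8667 = 6.923 cmH2O·s/L.
C = Vt/(Pplat − PEEP) = 650.0 / (15.5 − 6) = 650.0/9.5 = 68.421 mL/cmH2O.
τ = R × C = 6.923 × 0.06842 L/cmH2O = 0.4737 s.
Fraction remaining = e^(−Te/τ) = e^(−0.53/0.4737) = 0.3267.
Trapped volume = 650.0 × 0.3267 = 212.36 mL.

212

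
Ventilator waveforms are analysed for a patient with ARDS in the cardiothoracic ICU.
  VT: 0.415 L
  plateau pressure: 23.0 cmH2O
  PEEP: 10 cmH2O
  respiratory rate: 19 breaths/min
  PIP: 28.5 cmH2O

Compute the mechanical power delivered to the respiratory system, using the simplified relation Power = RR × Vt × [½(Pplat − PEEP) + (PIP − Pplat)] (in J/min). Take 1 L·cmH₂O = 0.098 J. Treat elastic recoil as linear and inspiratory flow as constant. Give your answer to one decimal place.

Per-breath work = Vt × [½(Pplat−PEEP) + (PIP−Pplat)] = 0.415 × [0.5×13.0 + 5.5] = 0.415 × 12.0 = 4.98 L·cmH2O.
Power = 19 × 4.98 = 94.62 L·cmH2O/min.
× 0.098 J/(L·cmH2O) → 9.273 J/min.

9.3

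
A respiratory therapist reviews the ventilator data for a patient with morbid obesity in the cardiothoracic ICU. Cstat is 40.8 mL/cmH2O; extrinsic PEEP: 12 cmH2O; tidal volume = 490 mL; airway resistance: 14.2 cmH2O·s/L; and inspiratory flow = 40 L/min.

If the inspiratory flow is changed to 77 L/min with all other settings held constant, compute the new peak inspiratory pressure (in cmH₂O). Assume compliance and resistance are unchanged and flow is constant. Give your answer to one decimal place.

42.2

Flow: 40 L/min ÷ 60 = 0.6667 L/s.
New flow: 77 L/min ÷ 60 = 1.2833 L/s.
PIP = Vt/C + R·V̇ + PEEP (constant-flow equation of motion).
Only the resistive term changes: ΔPIP = R × ΔV̇ = 14.2 × (1.2833 − 0.6667) = 14.2 × 0.6166 = 8.756 cmH2O.
Original PIP = 490/40.8 + 14.2×0.6667 + 12 = 33.477 cmH2O; new PIP = 33.477 + (8.756) = 42.233 cmH2O.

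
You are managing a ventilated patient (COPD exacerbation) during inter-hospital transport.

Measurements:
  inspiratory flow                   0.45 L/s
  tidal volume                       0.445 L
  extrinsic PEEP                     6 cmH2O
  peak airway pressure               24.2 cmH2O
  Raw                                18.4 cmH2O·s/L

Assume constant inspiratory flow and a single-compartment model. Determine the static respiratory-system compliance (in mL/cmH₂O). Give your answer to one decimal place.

Equation of motion (constant flow): PIP = Vt/C + R·V̇ + PEEP.
Vt/C = PIP − R·V̇ − PEEP = 24.2 − 18.4×0.45 − 6 = 24.2 − 8.28 − 6 = 9.92 cmH2O.
C = Vt / 9.92 = 445 / 9.92 = 44.859 mL/cmH2O.

44.9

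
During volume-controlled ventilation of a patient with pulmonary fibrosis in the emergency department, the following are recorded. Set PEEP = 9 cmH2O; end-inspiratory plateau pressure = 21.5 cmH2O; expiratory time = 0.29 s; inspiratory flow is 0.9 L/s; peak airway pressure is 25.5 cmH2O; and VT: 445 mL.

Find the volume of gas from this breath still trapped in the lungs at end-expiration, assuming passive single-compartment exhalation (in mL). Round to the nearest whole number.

R = (PIP − Pplat)/V̇ = (25.5 − 21.5) / 0.9 = 4.0/0.9 = 4.444 cmH2O·s/L.
C = Vt/(Pplat − PEEP) = 445.0 / (21.5 − 9) = 445.0/12.5 = 35.6 mL/cmH2O.
τ = R × C = 4.444 × 0.0356 L/cmH2O = 0.1582 s.
Fraction remaining = e^(−Te/τ) = e^(−0.29/0.1582) = 0.1599.
Trapped volume = 445.0 × 0.1599 = 71.156 mL.

71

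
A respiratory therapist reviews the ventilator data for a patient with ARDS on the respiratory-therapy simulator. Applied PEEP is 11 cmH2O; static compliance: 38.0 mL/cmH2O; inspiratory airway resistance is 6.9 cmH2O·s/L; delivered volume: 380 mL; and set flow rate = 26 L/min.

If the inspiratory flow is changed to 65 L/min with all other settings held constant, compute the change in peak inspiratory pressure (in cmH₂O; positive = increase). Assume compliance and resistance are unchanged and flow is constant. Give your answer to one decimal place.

Flow: 26 L/min ÷ 60 = 0.4333 L/s.
New flow: 65 L/min ÷ 60 = 1.0833 L/s.
PIP = Vt/C + R·V̇ + PEEP (constant-flow equation of motion).
Only the resistive term changes: ΔPIP = R × ΔV̇ = 6.9 × (1.0833 − 0.4333) = 6.9 × 0.65 = 4.485 cmH2O.

4.5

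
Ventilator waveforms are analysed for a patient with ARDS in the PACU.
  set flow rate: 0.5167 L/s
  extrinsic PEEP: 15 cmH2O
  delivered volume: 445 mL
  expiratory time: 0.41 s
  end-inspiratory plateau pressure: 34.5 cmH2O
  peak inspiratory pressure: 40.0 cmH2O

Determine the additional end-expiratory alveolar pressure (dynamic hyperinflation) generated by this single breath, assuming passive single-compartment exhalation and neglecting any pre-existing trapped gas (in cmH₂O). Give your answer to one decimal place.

R = (PIP − Pplat)/V̇ = (40.0 − 34.5) / 0.5167 = 5.5/0.5167 = 10.644 cmH2O·s/L.
C = Vt/(Pplat − PEEP) = 445.0 / (34.5 − 15) = 445.0/19.5 = 22.821 mL/cmH2O.
τ = R × C = 10.644 × 0.02282 L/cmH2O = 0.2429 s.
Fraction remaining = e^(−Te/τ) = e^(−0.41/0.2429) = 0.1849; trapped volume = 445.0 × 0.1849 = 82.281 mL.
Additional alveolar pressure from trapping ≈ V_trapped / C = 82.281 / 22.821 = 3.605 cmH2O.

3.6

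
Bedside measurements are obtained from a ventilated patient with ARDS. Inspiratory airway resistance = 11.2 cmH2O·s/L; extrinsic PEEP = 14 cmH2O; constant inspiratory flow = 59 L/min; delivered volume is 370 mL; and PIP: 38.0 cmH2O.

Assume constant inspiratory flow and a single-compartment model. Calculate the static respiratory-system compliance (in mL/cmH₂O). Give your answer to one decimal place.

28.5

Flow: 59 L/min ÷ 60 = 0.9833 L/s.
Equation of motion (constant flow): PIP = Vt/C + R·V̇ + PEEP.
Vt/C = PIP − R·V̇ − PEEP = 38.0 − 11.2×0.9833 − 14 = 38.0 − 11.013 − 14 = 12.987 cmH2O.
C = Vt / 12.987 = 370 / 12.987 = 28.49 mL/cmH2O.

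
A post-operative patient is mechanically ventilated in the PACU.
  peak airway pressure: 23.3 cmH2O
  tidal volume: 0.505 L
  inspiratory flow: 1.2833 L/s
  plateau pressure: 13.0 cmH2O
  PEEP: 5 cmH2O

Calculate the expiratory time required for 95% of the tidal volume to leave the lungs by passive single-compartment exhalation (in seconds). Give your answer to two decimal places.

1.52

R = (PIP − Pplat)/V̇ = (23.3 − 13.0) / 1.2833 = 10.3/1.2833 = 8.026 cmH2O·s/L.
C = Vt/(Pplat − PEEP) = 505.0 / (13.0 − 5) = 505.0/8.0 = 63.125 mL/cmH2O.
τ = R × C = 8.026 × 0.06313 L/cmH2O = 0.5067 s.
t = −τ·ln(1 − 0.95) = −0.5067·ln(0.05) = 1.518 s.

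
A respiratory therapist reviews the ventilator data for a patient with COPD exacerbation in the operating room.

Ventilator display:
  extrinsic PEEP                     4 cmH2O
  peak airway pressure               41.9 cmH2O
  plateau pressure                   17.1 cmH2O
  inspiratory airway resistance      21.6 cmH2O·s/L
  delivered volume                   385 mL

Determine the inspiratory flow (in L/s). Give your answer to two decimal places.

1.15

flow = (PIP − Pplat) / Raw = 24.8 / 21.6 = 1.148 L/s.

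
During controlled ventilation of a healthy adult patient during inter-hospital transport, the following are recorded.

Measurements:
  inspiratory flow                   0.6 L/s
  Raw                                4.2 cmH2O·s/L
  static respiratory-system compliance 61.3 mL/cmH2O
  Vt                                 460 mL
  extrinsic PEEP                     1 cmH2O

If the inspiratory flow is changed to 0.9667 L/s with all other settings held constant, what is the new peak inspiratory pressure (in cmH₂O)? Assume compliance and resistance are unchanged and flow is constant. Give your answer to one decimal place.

12.6

PIP = Vt/C + R·V̇ + PEEP (constant-flow equation of motion).
Only the resistive term changes: ΔPIP = R × ΔV̇ = 4.2 × (0.9667 − 0.6) = 4.2 × 0.3667 = 1.54 cmH2O.
Original PIP = 460/61.3 + 4.2×0.6 + 1 = 11.024 cmH2O; new PIP = 11.024 + (1.54) = 12.564 cmH2O.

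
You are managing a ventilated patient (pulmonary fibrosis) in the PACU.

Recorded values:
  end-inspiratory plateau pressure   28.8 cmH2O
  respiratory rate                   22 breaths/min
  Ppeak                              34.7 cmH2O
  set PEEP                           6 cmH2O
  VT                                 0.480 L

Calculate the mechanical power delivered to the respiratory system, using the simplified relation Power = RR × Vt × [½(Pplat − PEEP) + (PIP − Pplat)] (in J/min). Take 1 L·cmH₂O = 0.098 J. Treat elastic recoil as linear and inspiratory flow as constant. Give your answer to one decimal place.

Per-breath work = Vt × [½(Pplat−PEEP) + (PIP−Pplat)] = 0.480 × [0.5×22.8 + 5.9] = 0.480 × 17.3 = 8.304 L·cmH2O.
Power = 22 × 8.304 = 182.69 L·cmH2O/min.
× 0.098 J/(L·cmH2O) → 17.904 J/min.

17.9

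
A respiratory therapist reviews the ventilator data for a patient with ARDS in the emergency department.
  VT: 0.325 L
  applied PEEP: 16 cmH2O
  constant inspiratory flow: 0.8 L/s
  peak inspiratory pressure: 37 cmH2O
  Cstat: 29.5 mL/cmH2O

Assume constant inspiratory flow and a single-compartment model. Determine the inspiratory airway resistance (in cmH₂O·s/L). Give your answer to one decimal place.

Equation of motion (constant flow): PIP = Vt/C + R·V̇ + PEEP.
R·V̇ = PIP − Vt/C − PEEP = 37 − 325/29.5 − 16 = 37 − 11.017 − 16 = 9.983 cmH2O.
R = 9.983 / 0.8 = 12.479 cmH2O·s/L.

12.5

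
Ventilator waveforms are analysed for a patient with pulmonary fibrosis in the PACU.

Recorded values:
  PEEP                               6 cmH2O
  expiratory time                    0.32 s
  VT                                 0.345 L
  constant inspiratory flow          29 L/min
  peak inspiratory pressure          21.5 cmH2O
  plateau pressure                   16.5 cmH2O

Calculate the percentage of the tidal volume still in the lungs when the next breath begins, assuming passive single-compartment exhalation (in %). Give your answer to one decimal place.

39.0

Flow: 29 L/min ÷ 60 = 0.4833 L/s.
R = (PIP − Pplat)/V̇ = (21.5 − 16.5) / 0.4833 = 5.0/0.4833 = 10.346 cmH2O·s/L.
C = Vt/(Pplat − PEEP) = 345.0 / (16.5 − 6) = 345.0/10.5 = 32.857 mL/cmH2O.
τ = R × C = 10.346 × 0.03286 L/cmH2O = 0.34 s.
Fraction remaining at end-expiration = e^(−Te/τ) = e^(−0.32/0.34) = 0.3902 → 39.02%.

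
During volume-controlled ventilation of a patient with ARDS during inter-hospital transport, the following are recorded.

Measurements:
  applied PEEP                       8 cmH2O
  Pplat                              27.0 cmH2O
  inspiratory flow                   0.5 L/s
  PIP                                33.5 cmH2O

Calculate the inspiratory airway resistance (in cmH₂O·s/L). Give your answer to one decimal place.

13.0

Raw = (PIP − Pplat) / flow = (33.5 − 27.0) / 0.5 = 6.5 / 0.5 = 13.0 cmH2O·s/L.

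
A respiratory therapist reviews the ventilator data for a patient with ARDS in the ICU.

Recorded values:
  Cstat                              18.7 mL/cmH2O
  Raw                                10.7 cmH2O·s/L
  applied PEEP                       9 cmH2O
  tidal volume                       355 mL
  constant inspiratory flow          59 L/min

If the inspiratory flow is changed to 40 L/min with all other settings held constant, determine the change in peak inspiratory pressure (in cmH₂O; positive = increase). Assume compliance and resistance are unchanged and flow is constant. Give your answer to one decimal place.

-3.4

Flow: 59 L/min ÷ 60 = 0.9833 L/s.
New flow: 40 L/min ÷ 60 = 0.6667 L/s.
PIP = Vt/C + R·V̇ + PEEP (constant-flow equation of motion).
Only the resistive term changes: ΔPIP = R × ΔV̇ = 10.7 × (0.6667 − 0.9833) = 10.7 × -0.3166 = -3.388 cmH2O.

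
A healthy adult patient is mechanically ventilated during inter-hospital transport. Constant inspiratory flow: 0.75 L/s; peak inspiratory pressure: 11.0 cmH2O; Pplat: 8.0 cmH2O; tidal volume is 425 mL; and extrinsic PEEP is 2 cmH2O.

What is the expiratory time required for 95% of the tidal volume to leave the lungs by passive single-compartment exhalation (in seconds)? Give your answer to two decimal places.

R = (PIP − Pplat)/V̇ = (11.0 − 8.0) / 0.75 = 3.0/0.75 = 4.0 cmH2O·s/L.
C = Vt/(Pplat − PEEP) = 425.0 / (8.0 − 2) = 425.0/6.0 = 70.833 mL/cmH2O.
τ = R × C = 4.0 × 0.07083 L/cmH2O = 0.2833 s.
t = −τ·ln(1 − 0.95) = −0.2833·ln(0.05) = 0.8487 s.

0.85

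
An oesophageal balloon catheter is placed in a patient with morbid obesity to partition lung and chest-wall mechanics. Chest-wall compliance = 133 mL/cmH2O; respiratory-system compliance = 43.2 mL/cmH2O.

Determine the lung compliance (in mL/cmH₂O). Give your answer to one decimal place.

1/CL = 1/Crs − 1/Ccw.
1/CL = 1/43.2 − 1/133 = 0.01563.
CL = 63.98 mL/cmH2O.

64.0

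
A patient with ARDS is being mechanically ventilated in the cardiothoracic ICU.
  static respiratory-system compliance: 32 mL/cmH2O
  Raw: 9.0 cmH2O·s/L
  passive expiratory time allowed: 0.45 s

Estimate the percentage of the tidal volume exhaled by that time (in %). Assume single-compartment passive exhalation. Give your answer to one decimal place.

τ = R × C = 9.0 × 32 mL/cmH2O = 9.0 × 0.032 L/cmH2O = 0.288 s.
Passive exhalation: V(t)/V₀ = e^(−t/τ) = e^(−0.45/0.288) = 0.2096.
Fraction exhaled = 1 − 0.2096 = 0.7904 → 79.04%.

79.0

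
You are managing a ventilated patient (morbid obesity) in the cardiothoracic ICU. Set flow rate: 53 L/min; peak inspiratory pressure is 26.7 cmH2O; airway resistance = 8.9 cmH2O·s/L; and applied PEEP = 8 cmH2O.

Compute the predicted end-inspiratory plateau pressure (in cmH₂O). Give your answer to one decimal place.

18.8

Flow: 53 L/min ÷ 60 = 0.8833 L/s.
Pplat = PIP − Raw × flow = 26.7 − 8.9 × 0.8833 = 26.7 − 7.861 = 18.839 cmH2O.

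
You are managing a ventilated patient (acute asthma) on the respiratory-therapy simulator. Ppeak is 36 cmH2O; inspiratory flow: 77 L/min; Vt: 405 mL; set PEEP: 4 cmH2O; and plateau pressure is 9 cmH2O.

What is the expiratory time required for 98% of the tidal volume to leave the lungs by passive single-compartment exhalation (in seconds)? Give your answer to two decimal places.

Flow: 77 L/min ÷ 60 = 1.2833 L/s.
R = (PIP − Pplat)/V̇ = (36 − 9) / 1.2833 = 27.0/1.2833 = 21.04 cmH2O·s/L.
C = Vt/(Pplat − PEEP) = 405.0 / (9 − 4) = 405.0/5.0 = 81.0 mL/cmH2O.
τ = R × C = 21.04 × 0.081 L/cmH2O = 1.704 s.
t = −τ·ln(1 − 0.98) = −1.704·ln(0.02) = 6.666 s.

6.67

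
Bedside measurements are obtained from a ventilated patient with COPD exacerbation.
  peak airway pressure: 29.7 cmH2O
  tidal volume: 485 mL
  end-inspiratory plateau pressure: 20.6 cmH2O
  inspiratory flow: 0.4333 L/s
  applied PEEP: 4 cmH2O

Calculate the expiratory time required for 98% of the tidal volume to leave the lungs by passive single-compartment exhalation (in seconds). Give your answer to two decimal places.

R = (PIP − Pplat)/V̇ = (29.7 − 20.6) / 0.4333 = 9.1/0.4333 = 21.002 cmH2O·s/L.
C = Vt/(Pplat − PEEP) = 485.0 / (20.6 − 4) = 485.0/16.6 = 29.217 mL/cmH2O.
τ = R × C = 21.002 × 0.02922 L/cmH2O = 0.6137 s.
t = −τ·ln(1 − 0.98) = −0.6137·ln(0.02) = 2.401 s.

2.40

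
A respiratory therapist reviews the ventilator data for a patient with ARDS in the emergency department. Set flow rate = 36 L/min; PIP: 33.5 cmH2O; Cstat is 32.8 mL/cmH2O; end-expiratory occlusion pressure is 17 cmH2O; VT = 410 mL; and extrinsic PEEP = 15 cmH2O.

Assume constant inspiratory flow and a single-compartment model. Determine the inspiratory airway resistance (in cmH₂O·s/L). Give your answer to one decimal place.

6.7

Flow: 36 L/min ÷ 60 = 0.6 L/s.
Total PEEP = 17 cmH2O (set 15 + intrinsic 2); this is the baseline alveolar pressure.
Equation of motion (constant flow): PIP = Vt/C + R·V̇ + PEEP.
R·V̇ = PIP − Vt/C − PEEP = 33.5 − 410/32.8 − 17 = 33.5 − 12.5 − 17 = 4.0 cmH2O.
R = 4.0 / 0.6 = 6.667 cmH2O·s/L.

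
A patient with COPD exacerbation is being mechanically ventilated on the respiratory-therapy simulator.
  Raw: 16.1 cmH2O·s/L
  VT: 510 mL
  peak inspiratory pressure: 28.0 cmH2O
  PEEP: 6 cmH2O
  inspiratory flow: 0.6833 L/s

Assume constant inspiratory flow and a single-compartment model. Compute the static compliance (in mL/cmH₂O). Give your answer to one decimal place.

46.4

Equation of motion (constant flow): PIP = Vt/C + R·V̇ + PEEP.
Vt/C = PIP − R·V̇ − PEEP = 28.0 − 16.1×0.6833 − 6 = 28.0 − 11.001 − 6 = 10.999 cmH2O.
C = Vt / 10.999 = 510 / 10.999 = 46.368 mL/cmH2O.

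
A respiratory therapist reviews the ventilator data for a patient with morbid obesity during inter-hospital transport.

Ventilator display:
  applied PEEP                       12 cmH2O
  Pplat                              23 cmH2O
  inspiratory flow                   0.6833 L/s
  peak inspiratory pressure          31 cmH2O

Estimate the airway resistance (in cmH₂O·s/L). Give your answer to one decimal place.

Raw = (PIP − Pplat) / flow = (31 − 23) / 0.6833 = 8.0 / 0.6833 = 11.708 cmH2O·s/L.

11.7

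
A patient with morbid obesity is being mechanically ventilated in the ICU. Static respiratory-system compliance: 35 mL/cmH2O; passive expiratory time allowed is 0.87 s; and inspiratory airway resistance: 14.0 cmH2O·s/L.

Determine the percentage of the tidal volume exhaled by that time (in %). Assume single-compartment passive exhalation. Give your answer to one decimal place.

τ = R × C = 14.0 × 35 mL/cmH2O = 14.0 × 0.035 L/cmH2O = 0.49 s.
Passive exhalation: V(t)/V₀ = e^(−t/τ) = e^(−0.87/0.49) = 0.1694.
Fraction exhaled = 1 − 0.1694 = 0.8306 → 83.06%.

83.1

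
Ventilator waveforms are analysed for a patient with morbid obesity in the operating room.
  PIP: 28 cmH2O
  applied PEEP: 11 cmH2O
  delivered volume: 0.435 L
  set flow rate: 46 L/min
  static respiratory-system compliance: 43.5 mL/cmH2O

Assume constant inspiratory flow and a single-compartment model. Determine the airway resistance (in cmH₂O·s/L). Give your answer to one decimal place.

Flow: 46 L/min ÷ 60 = 0.7667 L/s.
Equation of motion (constant flow): PIP = Vt/C + R·V̇ + PEEP.
R·V̇ = PIP − Vt/C − PEEP = 28 − 435/43.5 − 11 = 28 − 10.0 − 11 = 7.0 cmH2O.
R = 7.0 / 0.7667 = 9.13 cmH2O·s/L.

9.1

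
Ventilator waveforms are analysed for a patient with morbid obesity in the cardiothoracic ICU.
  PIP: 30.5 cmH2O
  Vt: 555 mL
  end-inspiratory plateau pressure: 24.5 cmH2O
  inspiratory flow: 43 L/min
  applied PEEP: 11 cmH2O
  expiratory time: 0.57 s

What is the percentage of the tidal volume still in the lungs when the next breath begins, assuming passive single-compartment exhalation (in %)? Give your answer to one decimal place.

Flow: 43 L/min ÷ 60 = 0.7167 L/s.
R = (PIP − Pplat)/V̇ = (30.5 − 24.5) / 0.7167 = 6.0/0.7167 = 8.372 cmH2O·s/L.
C = Vt/(Pplat − PEEP) = 555.0 / (24.5 − 11) = 555.0/13.5 = 41.111 mL/cmH2O.
τ = R × C = 8.372 × 0.04111 L/cmH2O = 0.3442 s.
Fraction remaining at end-expiration = e^(−Te/τ) = e^(−0.57/0.3442) = 0.1909 → 19.09%.

19.1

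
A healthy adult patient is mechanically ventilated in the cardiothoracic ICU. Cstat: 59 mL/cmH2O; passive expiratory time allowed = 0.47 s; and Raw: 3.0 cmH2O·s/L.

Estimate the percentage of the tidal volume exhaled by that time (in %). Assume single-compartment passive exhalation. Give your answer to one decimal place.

τ = R × C = 3.0 × 59 mL/cmH2O = 3.0 × 0.059 L/cmH2O = 0.177 s.
Passive exhalation: V(t)/V₀ = e^(−t/τ) = e^(−0.47/0.177) = 0.07027.
Fraction exhaled = 1 − 0.07027 = 0.9297 → 92.97%.

93.0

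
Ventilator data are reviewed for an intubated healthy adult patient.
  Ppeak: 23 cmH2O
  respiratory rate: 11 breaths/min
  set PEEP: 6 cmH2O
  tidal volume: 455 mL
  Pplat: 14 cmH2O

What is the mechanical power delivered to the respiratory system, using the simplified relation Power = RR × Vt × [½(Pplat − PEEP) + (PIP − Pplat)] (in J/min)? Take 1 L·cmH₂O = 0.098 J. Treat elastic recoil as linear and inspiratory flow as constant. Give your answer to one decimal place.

Per-breath work = Vt × [½(Pplat−PEEP) + (PIP−Pplat)] = 0.455 × [0.5×8.0 + 9.0] = 0.455 × 13.0 = 5.915 L·cmH2O.
Power = 11 × 5.915 = 65.065 L·cmH2O/min.
× 0.098 J/(L·cmH2O) → 6.376 J/min.

6.4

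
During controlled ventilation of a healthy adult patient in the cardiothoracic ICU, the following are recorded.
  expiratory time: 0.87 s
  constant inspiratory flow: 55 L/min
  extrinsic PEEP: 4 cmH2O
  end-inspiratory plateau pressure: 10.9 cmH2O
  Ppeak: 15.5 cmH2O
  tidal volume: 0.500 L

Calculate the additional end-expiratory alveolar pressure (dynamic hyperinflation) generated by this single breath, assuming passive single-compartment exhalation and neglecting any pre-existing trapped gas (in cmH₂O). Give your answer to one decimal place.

0.6

Flow: 55 L/min ÷ 60 = 0.9167 L/s.
R = (PIP − Pplat)/V̇ = (15.5 − 10.9) / 0.9167 = 4.6/0.9167 = 5.018 cmH2O·s/L.
C = Vt/(Pplat − PEEP) = 500.0 / (10.9 − 4) = 500.0/6.9 = 72.464 mL/cmH2O.
τ = R × C = 5.018 × 0.07246 L/cmH2O = 0.3636 s.
Fraction remaining = e^(−Te/τ) = e^(−0.87/0.3636) = 0.09138; trapped volume = 500.0 × 0.09138 = 45.69 mL.
Additional alveolar pressure from trapping ≈ V_trapped / C = 45.69 / 72.464 = 0.6305 cmH2O.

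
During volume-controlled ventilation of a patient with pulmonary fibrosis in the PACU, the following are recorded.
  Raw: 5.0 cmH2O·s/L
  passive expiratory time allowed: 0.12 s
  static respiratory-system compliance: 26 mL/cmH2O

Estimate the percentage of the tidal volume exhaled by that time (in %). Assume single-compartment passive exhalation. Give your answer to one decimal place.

60.3

τ = R × C = 5.0 × 26 mL/cmH2O = 5.0 × 0.026 L/cmH2O = 0.13 s.
Passive exhalation: V(t)/V₀ = e^(−t/τ) = e^(−0.12/0.13) = 0.3973.
Fraction exhaled = 1 − 0.3973 = 0.6027 → 60.27%.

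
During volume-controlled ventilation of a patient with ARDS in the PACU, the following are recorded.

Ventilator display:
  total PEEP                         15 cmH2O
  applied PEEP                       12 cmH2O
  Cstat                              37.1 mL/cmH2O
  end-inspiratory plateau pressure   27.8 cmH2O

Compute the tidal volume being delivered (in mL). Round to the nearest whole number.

475

End-expiratory occlusion gives total PEEP = 15 cmH2O (intrinsic PEEP = 15 − 12 = 3). Use total PEEP for the elastic gradient.
Vt = Cstat × (Pplat − PEEPtotal) = 37.1 × (27.8 − 15) = 37.1 × 12.8 = 474.88 mL.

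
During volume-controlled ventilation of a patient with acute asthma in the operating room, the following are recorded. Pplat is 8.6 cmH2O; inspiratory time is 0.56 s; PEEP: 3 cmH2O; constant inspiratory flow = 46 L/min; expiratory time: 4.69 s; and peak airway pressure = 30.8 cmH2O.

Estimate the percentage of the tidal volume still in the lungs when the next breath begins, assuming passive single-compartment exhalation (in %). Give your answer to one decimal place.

Flow: 46 L/min ÷ 60 = 0.7667 L/s.
Vt = flow × Ti = 0.7667 L/s × 0.56 s × 1000 mL/L = 429.35 mL.
R = (PIP − Pplat)/V̇ = (30.8 − 8.6) / 0.7667 = 22.2/0.7667 = 28.955 cmH2O·s/L.
C = Vt/(Pplat − PEEP) = 429.35 / (8.6 − 3) = 429.35/5.6 = 76.67 mL/cmH2O.
τ = R × C = 28.955 × 0.07667 L/cmH2O = 2.22 s.
Fraction remaining at end-expiration = e^(−Te/τ) = e^(−4.69/2.22) = 0.1209 → 12.09%.

12.1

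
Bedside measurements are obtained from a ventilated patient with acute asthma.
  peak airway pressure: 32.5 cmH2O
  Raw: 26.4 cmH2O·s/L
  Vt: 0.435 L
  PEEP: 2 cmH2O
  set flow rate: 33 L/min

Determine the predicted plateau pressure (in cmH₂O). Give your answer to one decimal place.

Flow: 33 L/min ÷ 60 = 0.55 L/s.
Pplat = PIP − Raw × flow = 32.5 − 26.4 × 0.55 = 32.5 − 14.52 = 17.98 cmH2O.

18.0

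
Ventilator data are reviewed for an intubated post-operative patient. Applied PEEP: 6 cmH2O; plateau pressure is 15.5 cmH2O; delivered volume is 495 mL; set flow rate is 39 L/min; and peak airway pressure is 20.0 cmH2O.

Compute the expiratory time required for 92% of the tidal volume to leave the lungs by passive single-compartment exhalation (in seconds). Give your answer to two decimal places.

Flow: 39 L/min ÷ 60 = 0.65 L/s.
R = (PIP − Pplat)/V̇ = (20.0 − 15.5) / 0.65 = 4.5/0.65 = 6.923 cmH2O·s/L.
C = Vt/(Pplat − PEEP) = 495.0 / (15.5 − 6) = 495.0/9.5 = 52.105 mL/cmH2O.
τ = R × C = 6.923 × 0.05211 L/cmH2O = 0.3608 s.
t = −τ·ln(1 − 0.92) = −0.3608·ln(0.08) = 0.9113 s.

0.91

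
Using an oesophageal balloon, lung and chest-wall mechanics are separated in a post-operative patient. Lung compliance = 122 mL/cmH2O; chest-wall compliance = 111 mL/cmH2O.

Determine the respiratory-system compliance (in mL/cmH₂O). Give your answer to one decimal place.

Lung and chest wall are elastances in series: 1/Crs = 1/CL + 1/Ccw.
1/Crs = 1/122 + 1/111 = 0.01721.
Crs = 58.106 mL/cmH2O.

58.1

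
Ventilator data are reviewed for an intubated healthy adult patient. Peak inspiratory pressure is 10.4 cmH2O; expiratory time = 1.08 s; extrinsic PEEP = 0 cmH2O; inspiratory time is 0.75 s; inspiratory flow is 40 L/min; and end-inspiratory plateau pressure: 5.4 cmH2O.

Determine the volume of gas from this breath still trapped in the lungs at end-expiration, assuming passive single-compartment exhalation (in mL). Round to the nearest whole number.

Flow: 40 L/min ÷ 60 = 0.6667 L/s.
Vt = flow × Ti = 0.6667 L/s × 0.75 s × 1000 mL/L = 500.03 mL.
R = (PIP − Pplat)/V̇ = (10.4 − 5.4) / 0.6667 = 5.0/0.6667 = 7.5 cmH2O·s/L.
C = Vt/(Pplat − PEEP) = 500.03 / (5.4 − 0) = 500.03/5.4 = 92.598 mL/cmH2O.
τ = R × C = 7.5 × 0.0926 L/cmH2O = 0.6945 s.
Fraction remaining = e^(−Te/τ) = e^(−1.08/0.6945) = 0.2112.
Trapped volume = 500.03 × 0.2112 = 105.61 mL.

106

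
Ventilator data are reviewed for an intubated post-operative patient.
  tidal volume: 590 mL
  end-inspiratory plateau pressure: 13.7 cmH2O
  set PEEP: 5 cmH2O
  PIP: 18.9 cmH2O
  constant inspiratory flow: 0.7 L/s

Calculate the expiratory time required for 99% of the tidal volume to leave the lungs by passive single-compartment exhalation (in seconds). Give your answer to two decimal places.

2.32

R = (PIP − Pplat)/V̇ = (18.9 − 13.7) / 0.7 = 5.2/0.7 = 7.429 cmH2O·s/L.
C = Vt/(Pplat − PEEP) = 590.0 / (13.7 − 5) = 590.0/8.7 = 67.816 mL/cmH2O.
τ = R × C = 7.429 × 0.06782 L/cmH2O = 0.5038 s.
t = −τ·ln(1 − 0.99) = −0.5038·ln(0.01) = 2.32 s.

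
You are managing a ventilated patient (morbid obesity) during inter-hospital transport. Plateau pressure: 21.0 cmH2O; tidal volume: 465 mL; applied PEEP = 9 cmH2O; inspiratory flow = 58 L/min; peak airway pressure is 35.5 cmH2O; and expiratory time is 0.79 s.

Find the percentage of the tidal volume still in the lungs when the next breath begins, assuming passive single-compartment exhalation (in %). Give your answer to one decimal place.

25.7

Flow: 58 L/min ÷ 60 = 0.9667 L/s.
R = (PIP − Pplat)/V̇ = (35.5 − 21.0) / 0.9667 = 14.5/0.9667 = 14.999 cmH2O·s/L.
C = Vt/(Pplat − PEEP) = 465.0 / (21.0 − 9) = 465.0/12.0 = 38.75 mL/cmH2O.
τ = R × C = 14.999 × 0.03875 L/cmH2O = 0.5812 s.
Fraction remaining at end-expiration = e^(−Te/τ) = e^(−0.79/0.5812) = 0.2569 → 25.69%.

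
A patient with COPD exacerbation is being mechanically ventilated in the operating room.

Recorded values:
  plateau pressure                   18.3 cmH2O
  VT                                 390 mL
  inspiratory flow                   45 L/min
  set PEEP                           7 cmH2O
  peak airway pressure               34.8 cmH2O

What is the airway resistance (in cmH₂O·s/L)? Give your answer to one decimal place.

22.0

Flow: 45 L/min ÷ 60 = 0.75 L/s.
Raw = (PIP − Pplat) / flow = (34.8 − 18.3) / 0.75 = 16.5 / 0.75 = 22.0 cmH2O·s/L.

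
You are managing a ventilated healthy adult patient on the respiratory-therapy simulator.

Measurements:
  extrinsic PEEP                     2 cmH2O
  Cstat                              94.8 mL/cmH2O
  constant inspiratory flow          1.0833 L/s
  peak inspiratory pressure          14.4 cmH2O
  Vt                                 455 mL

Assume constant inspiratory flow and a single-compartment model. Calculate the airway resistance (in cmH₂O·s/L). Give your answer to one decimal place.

7.0

Equation of motion (constant flow): PIP = Vt/C + R·V̇ + PEEP.
R·V̇ = PIP − Vt/C − PEEP = 14.4 − 455/94.8 − 2 = 14.4 − 4.8 − 2 = 7.6 cmH2O.
R = 7.6 / 1.0833 = 7.016 cmH2O·s/L.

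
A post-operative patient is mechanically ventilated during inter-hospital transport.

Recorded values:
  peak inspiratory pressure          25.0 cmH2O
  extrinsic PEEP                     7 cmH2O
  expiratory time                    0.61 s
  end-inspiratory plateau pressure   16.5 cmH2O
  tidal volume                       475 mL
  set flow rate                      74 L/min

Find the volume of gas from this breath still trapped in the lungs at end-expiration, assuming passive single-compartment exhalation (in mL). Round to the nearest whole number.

Flow: 74 L/min ÷ 60 = 1.2333 L/s.
R = (PIP − Pplat)/V̇ = (25.0 − 16.5) / 1.2333 = 8.5/1.2333 = 6.892 cmH2O·s/L.
C = Vt/(Pplat − PEEP) = 475.0 / (16.5 − 7) = 475.0/9.5 = 50.0 mL/cmH2O.
τ = R × C = 6.892 × 0.05 L/cmH2O = 0.3446 s.
Fraction remaining = e^(−Te/τ) = e^(−0.61/0.3446) = 0.1703.
Trapped volume = 475.0 × 0.1703 = 80.893 mL.

81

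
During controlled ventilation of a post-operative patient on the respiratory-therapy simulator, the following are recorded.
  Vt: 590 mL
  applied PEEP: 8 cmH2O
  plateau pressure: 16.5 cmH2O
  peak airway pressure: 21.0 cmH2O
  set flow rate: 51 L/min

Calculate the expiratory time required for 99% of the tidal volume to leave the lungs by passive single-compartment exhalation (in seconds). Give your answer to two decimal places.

Flow: 51 L/min ÷ 60 = 0.85 L/s.
R = (PIP − Pplat)/V̇ = (21.0 − 16.5) / 0.85 = 4.5/0.85 = 5.294 cmH2O·s/L.
C = Vt/(Pplat − PEEP) = 590.0 / (16.5 − 8) = 590.0/8.5 = 69.412 mL/cmH2O.
τ = R × C = 5.294 × 0.06941 L/cmH2O = 0.3675 s.
t = −τ·ln(1 − 0.99) = −0.3675·ln(0.01) = 1.692 s.

1.69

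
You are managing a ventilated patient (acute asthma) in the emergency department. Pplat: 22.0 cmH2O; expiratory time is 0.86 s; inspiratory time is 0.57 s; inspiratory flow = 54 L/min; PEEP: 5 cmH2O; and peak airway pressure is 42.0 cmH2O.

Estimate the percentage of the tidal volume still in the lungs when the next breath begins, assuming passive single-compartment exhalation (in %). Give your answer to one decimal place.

27.7

Flow: 54 L/min ÷ 60 = 0.9 L/s.
Vt = flow × Ti = 0.9 L/s × 0.57 s × 1000 mL/L = 513.0 mL.
R = (PIP − Pplat)/V̇ = (42.0 − 22.0) / 0.9 = 20.0/0.9 = 22.222 cmH2O·s/L.
C = Vt/(Pplat − PEEP) = 513.0 / (22.0 − 5) = 513.0/17.0 = 30.176 mL/cmH2O.
τ = R × C = 22.222 × 0.03018 L/cmH2O = 0.6707 s.
Fraction remaining at end-expiration = e^(−Te/τ) = e^(−0.86/0.6707) = 0.2774 → 27.74%.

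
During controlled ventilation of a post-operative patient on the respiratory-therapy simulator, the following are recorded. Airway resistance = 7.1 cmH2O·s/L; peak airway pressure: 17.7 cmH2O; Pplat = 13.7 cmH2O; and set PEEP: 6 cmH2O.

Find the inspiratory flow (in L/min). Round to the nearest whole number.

flow = (PIP − Pplat) / Raw = (17.7 − 13.7) / 7.1 = 0.5634 L/s × 60 = 33.804 L/min.

34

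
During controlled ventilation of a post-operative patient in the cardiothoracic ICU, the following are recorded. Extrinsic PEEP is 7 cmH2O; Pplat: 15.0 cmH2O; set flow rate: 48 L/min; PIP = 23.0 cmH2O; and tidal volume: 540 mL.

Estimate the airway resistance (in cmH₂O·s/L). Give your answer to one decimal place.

10.0

Flow: 48 L/min ÷ 60 = 0.8 L/s.
Raw = (PIP − Pplat) / flow = (23.0 − 15.0) / 0.8 = 8.0 / 0.8 = 10.0 cmH2O·s/L.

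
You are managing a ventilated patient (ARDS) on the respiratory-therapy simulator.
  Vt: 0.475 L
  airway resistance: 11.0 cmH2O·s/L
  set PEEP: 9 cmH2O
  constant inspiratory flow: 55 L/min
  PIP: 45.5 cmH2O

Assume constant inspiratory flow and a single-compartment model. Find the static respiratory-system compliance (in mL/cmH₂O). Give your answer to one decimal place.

Flow: 55 L/min ÷ 60 = 0.9167 L/s.
Equation of motion (constant flow): PIP = Vt/C + R·V̇ + PEEP.
Vt/C = PIP − R·V̇ − PEEP = 45.5 − 11.0×0.9167 − 9 = 45.5 − 10.084 − 9 = 26.416 cmH2O.
C = Vt / 26.416 = 475 / 26.416 = 17.982 mL/cmH2O.

18.0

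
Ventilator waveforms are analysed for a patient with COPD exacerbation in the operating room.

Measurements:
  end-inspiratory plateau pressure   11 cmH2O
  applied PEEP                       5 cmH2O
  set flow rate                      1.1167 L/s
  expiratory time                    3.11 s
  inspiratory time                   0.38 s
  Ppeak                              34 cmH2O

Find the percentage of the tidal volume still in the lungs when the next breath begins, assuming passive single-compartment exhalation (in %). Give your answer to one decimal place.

11.8

Vt = flow × Ti = 1.1167 L/s × 0.38 s × 1000 mL/L = 424.35 mL.
R = (PIP − Pplat)/V̇ = (34 − 11) / 1.1167 = 23.0/1.1167 = 20.596 cmH2O·s/L.
C = Vt/(Pplat − PEEP) = 424.35 / (11 − 5) = 424.35/6.0 = 70.725 mL/cmH2O.
τ = R × C = 20.596 × 0.07073 L/cmH2O = 1.457 s.
Fraction remaining at end-expiration = e^(−Te/τ) = e^(−3.11/1.457) = 0.1183 → 11.83%.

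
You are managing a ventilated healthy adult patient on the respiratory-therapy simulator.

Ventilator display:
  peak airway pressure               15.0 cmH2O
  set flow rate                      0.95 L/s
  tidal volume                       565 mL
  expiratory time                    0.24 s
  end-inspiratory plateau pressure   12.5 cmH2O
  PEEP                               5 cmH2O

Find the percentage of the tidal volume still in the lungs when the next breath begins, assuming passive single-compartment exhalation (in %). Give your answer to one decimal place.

R = (PIP − Pplat)/V̇ = (15.0 − 12.5) / 0.95 = 2.5/0.95 = 2.632 cmH2O·s/L.
C = Vt/(Pplat − PEEP) = 565.0 / (12.5 − 5) = 565.0/7.5 = 75.333 mL/cmH2O.
τ = R × C = 2.632 × 0.07533 L/cmH2O = 0.1983 s.
Fraction remaining at end-expiration = e^(−Te/τ) = e^(−0.24/0.1983) = 0.2981 → 29.81%.

29.8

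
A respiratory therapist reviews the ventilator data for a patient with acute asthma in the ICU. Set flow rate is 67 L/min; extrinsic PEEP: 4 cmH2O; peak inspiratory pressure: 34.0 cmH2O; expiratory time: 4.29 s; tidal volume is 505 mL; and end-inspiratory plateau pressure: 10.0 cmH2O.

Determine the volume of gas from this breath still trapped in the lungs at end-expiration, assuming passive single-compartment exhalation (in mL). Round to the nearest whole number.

Flow: 67 L/min ÷ 60 = 1.1167 L/s.
R = (PIP − Pplat)/V̇ = (34.0 − 10.0) / 1.1167 = 24.0/1.1167 = 21.492 cmH2O·s/L.
C = Vt/(Pplat − PEEP) = 505.0 / (10.0 − 4) = 505.0/6.0 = 84.167 mL/cmH2O.
τ = R × C = 21.492 × 0.08417 L/cmH2O = 1.809 s.
Fraction remaining = e^(−Te/τ) = e^(−4.29/1.809) = 0.09334.
Trapped volume = 505.0 × 0.09334 = 47.137 mL.

47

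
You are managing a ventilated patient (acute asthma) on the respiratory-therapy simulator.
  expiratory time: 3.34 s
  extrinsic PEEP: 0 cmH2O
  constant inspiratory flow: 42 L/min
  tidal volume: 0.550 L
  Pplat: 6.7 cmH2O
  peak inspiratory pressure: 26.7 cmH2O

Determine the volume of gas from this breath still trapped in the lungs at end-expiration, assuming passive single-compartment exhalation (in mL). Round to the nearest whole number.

Flow: 42 L/min ÷ 60 = 0.7 L/s.
R = (PIP − Pplat)/V̇ = (26.7 − 6.7) / 0.7 = 20.0/0.7 = 28.571 cmH2O·s/L.
C = Vt/(Pplat − PEEP) = 550.0 / (6.7 − 0) = 550.0/6.7 = 82.09 mL/cmH2O.
τ = R × C = 28.571 × 0.08209 L/cmH2O = 2.345 s.
Fraction remaining = e^(−Te/τ) = e^(−3.34/2.345) = 0.2407.
Trapped volume = 550.0 × 0.2407 = 132.39 mL.

132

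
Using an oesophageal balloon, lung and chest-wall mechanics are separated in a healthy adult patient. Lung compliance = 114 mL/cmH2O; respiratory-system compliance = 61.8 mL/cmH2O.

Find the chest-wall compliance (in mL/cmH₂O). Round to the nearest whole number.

135

1/Ccw = 1/Crs − 1/CL.
1/Ccw = 1/61.8 − 1/114 = 0.007409.
Ccw = 134.97 mL/cmH2O.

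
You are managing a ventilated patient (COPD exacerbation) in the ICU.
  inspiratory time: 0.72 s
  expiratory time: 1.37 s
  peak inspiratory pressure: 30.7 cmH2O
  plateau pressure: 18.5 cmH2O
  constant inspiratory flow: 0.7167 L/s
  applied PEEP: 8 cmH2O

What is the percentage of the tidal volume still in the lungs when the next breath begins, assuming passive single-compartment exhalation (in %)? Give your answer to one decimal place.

Vt = flow × Ti = 0.7167 L/s × 0.72 s × 1000 mL/L = 516.02 mL.
R = (PIP − Pplat)/V̇ = (30.7 − 18.5) / 0.7167 = 12.2/0.7167 = 17.022 cmH2O·s/L.
C = Vt/(Pplat − PEEP) = 516.02 / (18.5 − 8) = 516.02/10.5 = 49.145 mL/cmH2O.
τ = R × C = 17.022 × 0.04915 L/cmH2O = 0.8366 s.
Fraction remaining at end-expiration = e^(−Te/τ) = e^(−1.37/0.8366) = 0.1944 → 19.44%.

19.4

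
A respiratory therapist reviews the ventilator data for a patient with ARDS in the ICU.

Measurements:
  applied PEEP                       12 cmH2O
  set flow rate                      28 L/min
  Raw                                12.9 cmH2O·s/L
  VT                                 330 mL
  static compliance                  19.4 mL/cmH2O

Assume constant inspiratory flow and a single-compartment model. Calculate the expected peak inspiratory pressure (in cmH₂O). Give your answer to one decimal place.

Flow: 28 L/min ÷ 60 = 0.4667 L/s.
Equation of motion (constant flow): PIP = Vt/C + R·V̇ + PEEP.
PIP = 330/19.4 + 12.9×0.4667 + 12 = 17.01 + 6.02 + 12 = 35.03 cmH2O.

35.0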